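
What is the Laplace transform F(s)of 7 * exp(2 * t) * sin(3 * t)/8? 21/(8 * ((s - 2)^2 + 9))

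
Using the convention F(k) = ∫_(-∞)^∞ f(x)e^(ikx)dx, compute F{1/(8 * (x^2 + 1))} pi * exp(-Abs(k))/8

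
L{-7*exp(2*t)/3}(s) -7/(3*s - 6)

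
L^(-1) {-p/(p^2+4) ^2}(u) -u * sin(2 * u) /4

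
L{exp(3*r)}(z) 1/(z - 3)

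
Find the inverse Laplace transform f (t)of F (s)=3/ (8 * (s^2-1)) 3 * sinh (t)/8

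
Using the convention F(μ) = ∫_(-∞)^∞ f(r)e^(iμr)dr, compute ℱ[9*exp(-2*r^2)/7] 9*sqrt(2)*sqrt(pi)*exp(-μ^2/8)/14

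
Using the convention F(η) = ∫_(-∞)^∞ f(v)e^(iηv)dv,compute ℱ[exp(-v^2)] sqrt(pi) * exp(-η^2/4)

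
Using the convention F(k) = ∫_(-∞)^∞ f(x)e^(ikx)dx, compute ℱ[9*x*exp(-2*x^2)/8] 9*sqrt(2)*I*sqrt(pi)*k*exp(-k^2/8)/64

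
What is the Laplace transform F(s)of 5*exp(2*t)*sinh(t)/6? 5/(6*((s - 2)^2 - 1))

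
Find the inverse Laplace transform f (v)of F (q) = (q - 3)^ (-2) v * exp (3 * v)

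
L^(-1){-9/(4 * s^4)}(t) -3 * t^3/8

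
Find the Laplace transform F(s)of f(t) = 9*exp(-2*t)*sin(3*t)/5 27/(5*((s + 2)^2 + 9))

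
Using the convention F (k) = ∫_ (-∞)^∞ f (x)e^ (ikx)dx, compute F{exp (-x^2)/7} sqrt (pi)*exp (-k^2/4)/7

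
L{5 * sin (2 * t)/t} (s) 5 * atan (2/s)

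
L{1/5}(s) 1/(5 * s)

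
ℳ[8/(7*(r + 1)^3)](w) 4*pi*(w - 2)*(w - 1)/(7*sin(pi*w))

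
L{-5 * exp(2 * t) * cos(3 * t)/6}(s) 5 * (2 - s)/(6 * ((s - 2)^2 + 9))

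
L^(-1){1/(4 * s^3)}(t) t^2/8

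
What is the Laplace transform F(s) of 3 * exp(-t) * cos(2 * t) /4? 3 * (s + 1) /(4 * ((s + 1) ^2 + 4) ) 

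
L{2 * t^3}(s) 12/s^4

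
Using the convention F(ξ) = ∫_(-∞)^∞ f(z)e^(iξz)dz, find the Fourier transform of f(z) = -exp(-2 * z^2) -sqrt(2) * sqrt(pi) * exp(-ξ^2/8)/2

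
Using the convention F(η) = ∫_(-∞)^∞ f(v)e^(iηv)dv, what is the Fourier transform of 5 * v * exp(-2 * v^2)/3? 5 * sqrt(2) * I * sqrt(pi) * η * exp(-η^2/8)/24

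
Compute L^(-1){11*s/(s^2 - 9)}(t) 11*cosh(3*t)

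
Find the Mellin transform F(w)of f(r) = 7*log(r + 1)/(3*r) -7*pi*csc(pi*w)/(3*w - 3)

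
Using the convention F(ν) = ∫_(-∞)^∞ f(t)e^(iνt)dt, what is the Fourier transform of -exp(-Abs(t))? -2/(ν^2 + 1)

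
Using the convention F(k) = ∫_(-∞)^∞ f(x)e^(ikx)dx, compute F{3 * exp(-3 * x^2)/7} sqrt(3) * sqrt(pi) * exp(-k^2/12)/7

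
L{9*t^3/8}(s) 27/(4*s^4)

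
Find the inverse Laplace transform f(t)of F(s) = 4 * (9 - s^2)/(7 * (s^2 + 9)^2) -4 * t * cos(3 * t)/7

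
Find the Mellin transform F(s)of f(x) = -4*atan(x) 2*pi*sec(pi*s/2)/s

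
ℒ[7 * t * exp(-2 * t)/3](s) 7/(3 * (s + 2)^2)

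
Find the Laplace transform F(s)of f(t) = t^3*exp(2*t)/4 3/(2*(s - 2)^4)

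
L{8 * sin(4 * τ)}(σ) 32/(σ^2 + 16)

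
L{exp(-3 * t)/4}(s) 1/(4 * (s + 3))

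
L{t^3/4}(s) 3/(2*s^4)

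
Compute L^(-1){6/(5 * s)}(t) 6/5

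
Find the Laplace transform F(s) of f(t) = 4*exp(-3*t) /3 4/(3*(s+3) ) 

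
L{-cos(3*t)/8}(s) -s/(8*s^2 + 72)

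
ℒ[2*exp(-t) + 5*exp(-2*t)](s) 5/(s + 2) + 2/(s + 1)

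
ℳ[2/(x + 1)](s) 2 * pi * csc(pi * s)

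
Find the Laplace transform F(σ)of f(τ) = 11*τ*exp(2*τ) 11/(σ - 2)^2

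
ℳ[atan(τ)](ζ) -pi * sec(pi * ζ/2)/(2 * ζ)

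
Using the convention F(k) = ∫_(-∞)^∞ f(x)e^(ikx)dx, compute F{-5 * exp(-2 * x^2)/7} -5 * sqrt(2) * sqrt(pi) * exp(-k^2/8)/14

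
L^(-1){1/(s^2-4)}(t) sinh(2 * t)/2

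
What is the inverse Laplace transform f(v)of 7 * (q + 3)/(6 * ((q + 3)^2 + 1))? 7 * exp(-3 * v) * cos(v)/6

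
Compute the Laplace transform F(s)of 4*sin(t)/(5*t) 4*atan(1/s)/5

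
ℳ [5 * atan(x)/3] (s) -5 * pi * sec(pi * s/2)/(6 * s)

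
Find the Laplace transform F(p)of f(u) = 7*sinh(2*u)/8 7/(4*(p^2 - 4))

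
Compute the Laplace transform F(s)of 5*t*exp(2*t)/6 5/(6*(s - 2)^2)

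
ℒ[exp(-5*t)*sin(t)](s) 1/((s + 5)^2 + 1)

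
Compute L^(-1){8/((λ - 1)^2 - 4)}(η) 4*exp(η)*sinh(2*η)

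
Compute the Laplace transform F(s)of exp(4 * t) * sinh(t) 1/((s - 4)^2 - 1)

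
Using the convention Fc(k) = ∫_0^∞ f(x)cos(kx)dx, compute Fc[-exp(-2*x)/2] -1/(k^2 + 4)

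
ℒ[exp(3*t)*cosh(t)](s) (s - 3)/((s - 3)^2 - 1)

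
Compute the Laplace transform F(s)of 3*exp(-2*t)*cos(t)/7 3*(s+2)/(7*((s+2)^2+1))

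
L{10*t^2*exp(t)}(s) 20/(s - 1)^3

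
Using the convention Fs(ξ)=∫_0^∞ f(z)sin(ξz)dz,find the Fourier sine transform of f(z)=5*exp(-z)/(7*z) 5*atan(ξ)/7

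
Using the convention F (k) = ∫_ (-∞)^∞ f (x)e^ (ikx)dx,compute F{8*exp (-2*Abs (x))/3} 32/ (3*(k^2 + 4))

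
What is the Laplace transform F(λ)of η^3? 6/λ^4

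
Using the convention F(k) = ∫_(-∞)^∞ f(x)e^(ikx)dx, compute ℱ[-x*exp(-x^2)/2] -I*sqrt(pi)*k*exp(-k^2/4)/4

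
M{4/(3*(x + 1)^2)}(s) -4*pi*(s - 1)/(3*sin(pi*s))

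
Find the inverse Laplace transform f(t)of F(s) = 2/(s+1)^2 2 * t * exp(-t)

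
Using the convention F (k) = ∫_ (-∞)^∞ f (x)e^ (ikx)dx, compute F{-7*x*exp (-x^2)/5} -7*I*sqrt (pi)*k*exp (-k^2/4)/10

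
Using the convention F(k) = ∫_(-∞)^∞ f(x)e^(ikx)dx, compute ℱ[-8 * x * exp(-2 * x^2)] -sqrt(2) * I * sqrt(pi) * k * exp(-k^2/8)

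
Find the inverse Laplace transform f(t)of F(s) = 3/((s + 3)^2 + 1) 3 * exp(-3 * t) * sin(t)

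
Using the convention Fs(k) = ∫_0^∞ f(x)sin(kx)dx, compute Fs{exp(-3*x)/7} k/(7*(k^2 + 9))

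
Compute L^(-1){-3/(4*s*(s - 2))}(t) -3*exp(t)*sinh(t)/4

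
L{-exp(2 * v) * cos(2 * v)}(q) (2 - q)/((q - 2)^2 + 4)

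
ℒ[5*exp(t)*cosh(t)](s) 5*(s - 1)/(s*(s - 2))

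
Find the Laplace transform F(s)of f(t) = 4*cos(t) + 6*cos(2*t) 6*s/(s^2 + 4) + 4*s/(s^2 + 1)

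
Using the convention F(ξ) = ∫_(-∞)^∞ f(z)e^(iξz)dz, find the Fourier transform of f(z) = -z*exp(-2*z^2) -sqrt(2)*I*sqrt(pi)*ξ*exp(-ξ^2/8)/8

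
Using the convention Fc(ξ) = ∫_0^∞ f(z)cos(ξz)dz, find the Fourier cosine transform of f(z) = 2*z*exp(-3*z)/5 2*(9 - ξ^2)/(5*(ξ^2 + 9)^2)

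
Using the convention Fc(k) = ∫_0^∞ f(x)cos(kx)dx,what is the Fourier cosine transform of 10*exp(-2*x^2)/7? 5*sqrt(2)*sqrt(pi)*exp(-k^2/8)/14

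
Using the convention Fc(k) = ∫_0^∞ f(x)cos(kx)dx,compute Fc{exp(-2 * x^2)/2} sqrt(2) * sqrt(pi) * exp(-k^2/8)/8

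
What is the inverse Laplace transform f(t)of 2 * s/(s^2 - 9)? 2 * cosh(3 * t)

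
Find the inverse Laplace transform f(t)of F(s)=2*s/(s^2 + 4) 2*cos(2*t)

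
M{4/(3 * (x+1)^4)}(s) 2 * gamma(s) * gamma(4 - s)/9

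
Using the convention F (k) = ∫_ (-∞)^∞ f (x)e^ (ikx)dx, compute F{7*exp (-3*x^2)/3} 7*sqrt (3)*sqrt (pi)*exp (-k^2/12)/9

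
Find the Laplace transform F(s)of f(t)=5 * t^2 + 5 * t 5/s^2 + 10/s^3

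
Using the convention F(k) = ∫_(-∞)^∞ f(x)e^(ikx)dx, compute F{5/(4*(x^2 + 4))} 5*pi*exp(-2*Abs(k))/8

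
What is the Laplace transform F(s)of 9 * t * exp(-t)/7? 9/(7 * (s + 1)^2)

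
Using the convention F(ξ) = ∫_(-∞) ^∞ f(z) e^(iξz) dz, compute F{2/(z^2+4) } pi*exp(-2*Abs(ξ) ) 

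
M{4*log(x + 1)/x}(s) -4*pi*csc(pi*s)/(s - 1)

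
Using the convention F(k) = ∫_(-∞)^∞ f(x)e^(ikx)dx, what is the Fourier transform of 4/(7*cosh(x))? 4*pi/(7*cosh(pi*k/2))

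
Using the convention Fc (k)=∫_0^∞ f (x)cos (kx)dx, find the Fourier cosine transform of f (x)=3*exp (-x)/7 3/ (7*(k^2 + 1))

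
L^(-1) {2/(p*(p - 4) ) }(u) exp(2*u)*sinh(2*u) 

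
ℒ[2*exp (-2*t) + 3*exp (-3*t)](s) 2/ (s + 2) + 3/ (s + 3)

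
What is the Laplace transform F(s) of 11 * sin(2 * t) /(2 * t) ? 11 * atan(2/s) /2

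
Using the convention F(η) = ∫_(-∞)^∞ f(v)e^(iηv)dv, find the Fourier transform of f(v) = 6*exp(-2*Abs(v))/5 24/(5*(η^2 + 4))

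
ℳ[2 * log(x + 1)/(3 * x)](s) -2 * pi * csc(pi * s)/(3 * s - 3)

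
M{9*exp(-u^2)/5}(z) 9*gamma(z/2)/10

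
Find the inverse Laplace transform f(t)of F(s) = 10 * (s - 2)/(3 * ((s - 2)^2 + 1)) 10 * exp(2 * t) * cos(t)/3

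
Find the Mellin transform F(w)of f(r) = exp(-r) gamma(w)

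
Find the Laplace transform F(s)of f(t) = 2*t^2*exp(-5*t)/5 4/(5*(s+5)^3)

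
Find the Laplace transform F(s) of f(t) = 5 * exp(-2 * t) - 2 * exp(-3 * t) 5/(s + 2) - 2/(s + 3) 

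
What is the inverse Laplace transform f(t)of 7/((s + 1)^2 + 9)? 7 * exp(-t) * sin(3 * t)/3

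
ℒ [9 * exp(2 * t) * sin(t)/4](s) 9/(4 * ((s - 2)^2 + 1))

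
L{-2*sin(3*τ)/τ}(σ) -2*atan(3/σ)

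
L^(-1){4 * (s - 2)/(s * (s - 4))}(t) 4 * exp(2 * t) * cosh(2 * t)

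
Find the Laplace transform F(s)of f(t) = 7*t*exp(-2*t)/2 7/(2*(s + 2)^2)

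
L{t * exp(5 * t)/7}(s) 1/(7 * (s - 5)^2)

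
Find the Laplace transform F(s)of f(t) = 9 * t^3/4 27/(2 * s^4)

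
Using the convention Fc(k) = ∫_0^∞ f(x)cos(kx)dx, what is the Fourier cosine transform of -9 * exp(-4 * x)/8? -9/(2 * k^2 + 32)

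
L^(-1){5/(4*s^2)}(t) 5*t/4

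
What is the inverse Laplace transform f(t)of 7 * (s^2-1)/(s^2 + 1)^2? 7 * t * cos(t)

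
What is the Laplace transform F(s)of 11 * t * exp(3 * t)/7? 11/(7 * (s - 3)^2)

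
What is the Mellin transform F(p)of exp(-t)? gamma(p)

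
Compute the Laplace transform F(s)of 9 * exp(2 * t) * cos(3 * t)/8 9 * (s - 2)/(8 * ((s - 2)^2+9))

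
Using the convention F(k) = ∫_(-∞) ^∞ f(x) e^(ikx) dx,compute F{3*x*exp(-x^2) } 3*I*sqrt(pi)*k*exp(-k^2/4) /2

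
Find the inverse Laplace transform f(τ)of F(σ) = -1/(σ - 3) -exp(3*τ)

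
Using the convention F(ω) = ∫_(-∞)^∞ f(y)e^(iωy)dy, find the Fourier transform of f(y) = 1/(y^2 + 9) pi*exp(-3*Abs(ω))/3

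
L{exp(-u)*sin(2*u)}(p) 2/((p + 1)^2 + 4)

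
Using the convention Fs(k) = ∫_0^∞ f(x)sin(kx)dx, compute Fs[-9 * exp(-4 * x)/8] -9 * k/(8 * k^2 + 128)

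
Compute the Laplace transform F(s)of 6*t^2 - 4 12/s^3 - 4/s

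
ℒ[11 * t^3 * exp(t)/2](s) 33/(s - 1)^4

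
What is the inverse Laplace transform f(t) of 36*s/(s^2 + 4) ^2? 9*t*sin(2*t) 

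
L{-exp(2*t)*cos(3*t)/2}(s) (2 - s)/(2*((s - 2)^2 + 9))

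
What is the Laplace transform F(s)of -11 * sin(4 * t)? -44/(s^2+16)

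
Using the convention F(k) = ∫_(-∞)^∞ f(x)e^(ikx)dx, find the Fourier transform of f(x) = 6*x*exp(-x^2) 3*I*sqrt(pi)*k*exp(-k^2/4)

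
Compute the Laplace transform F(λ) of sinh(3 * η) 3/(λ^2 - 9) 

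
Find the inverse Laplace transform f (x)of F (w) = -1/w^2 -x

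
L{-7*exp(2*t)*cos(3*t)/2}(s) 7*(2 - s)/(2*((s - 2)^2 + 9))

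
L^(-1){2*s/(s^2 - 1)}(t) 2*cosh(t)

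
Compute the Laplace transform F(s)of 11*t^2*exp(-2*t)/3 22/(3*(s+2)^3)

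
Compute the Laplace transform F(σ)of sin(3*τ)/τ atan(3/σ)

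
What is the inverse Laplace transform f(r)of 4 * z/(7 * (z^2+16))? 4 * cos(4 * r)/7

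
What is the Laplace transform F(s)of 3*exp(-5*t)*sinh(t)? 3/((s + 5)^2 - 1)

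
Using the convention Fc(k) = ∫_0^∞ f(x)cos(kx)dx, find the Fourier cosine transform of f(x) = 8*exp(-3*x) 24/(k^2+9)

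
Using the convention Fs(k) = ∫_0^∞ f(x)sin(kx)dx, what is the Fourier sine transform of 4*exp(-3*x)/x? 4*atan(k/3)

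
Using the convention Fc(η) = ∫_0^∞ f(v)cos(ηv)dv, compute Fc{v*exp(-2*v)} (4 - η^2)/(η^2 + 4)^2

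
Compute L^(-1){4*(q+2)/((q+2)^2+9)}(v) 4*exp(-2*v)*cos(3*v)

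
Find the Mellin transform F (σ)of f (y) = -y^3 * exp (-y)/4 -gamma (σ + 3)/4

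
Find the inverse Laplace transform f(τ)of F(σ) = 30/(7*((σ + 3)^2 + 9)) 10*exp(-3*τ)*sin(3*τ)/7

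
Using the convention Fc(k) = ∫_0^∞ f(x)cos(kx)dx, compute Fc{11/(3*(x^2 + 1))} 11*pi*exp(-k)/6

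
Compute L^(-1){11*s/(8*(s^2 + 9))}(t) 11*cos(3*t)/8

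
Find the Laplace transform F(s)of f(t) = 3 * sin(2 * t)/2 3/(s^2 + 4)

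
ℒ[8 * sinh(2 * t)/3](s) 16/(3 * (s^2 - 4))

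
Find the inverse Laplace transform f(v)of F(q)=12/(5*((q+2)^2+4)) 6*exp(-2*v)*sin(2*v)/5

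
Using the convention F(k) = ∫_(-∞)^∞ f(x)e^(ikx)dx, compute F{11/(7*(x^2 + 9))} 11*pi*exp(-3*Abs(k))/21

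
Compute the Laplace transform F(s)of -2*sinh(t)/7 -2/(7*s^2 - 7)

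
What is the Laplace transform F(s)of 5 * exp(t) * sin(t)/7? 5/(7 * ((s - 1)^2 + 1))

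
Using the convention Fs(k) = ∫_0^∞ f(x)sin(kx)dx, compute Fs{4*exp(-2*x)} 4*k/(k^2 + 4)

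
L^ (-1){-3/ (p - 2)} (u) -3*exp (2*u)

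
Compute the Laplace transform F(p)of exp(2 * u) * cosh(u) (p - 2)/((p - 2)^2-1)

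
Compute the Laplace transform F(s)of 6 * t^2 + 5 12/s^3 + 5/s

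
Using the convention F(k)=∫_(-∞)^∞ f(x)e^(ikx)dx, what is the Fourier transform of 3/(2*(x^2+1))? 3*pi*exp(-Abs(k))/2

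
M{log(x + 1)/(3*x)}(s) -pi*csc(pi*s)/(3*s - 3)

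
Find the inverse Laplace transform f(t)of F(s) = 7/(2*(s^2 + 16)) 7*sin(4*t)/8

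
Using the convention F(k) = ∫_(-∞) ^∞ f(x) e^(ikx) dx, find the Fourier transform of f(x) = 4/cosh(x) 4 * pi/cosh(pi * k/2) 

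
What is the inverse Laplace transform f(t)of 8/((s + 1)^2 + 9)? 8*exp(-t)*sin(3*t)/3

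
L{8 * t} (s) 8/s^2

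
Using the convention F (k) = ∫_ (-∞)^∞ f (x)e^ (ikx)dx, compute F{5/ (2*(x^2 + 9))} 5*pi*exp (-3*Abs (k))/6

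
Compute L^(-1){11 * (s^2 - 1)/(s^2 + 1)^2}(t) 11 * t * cos(t)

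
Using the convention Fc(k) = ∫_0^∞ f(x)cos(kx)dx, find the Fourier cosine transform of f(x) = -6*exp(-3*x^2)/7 -sqrt(3)*sqrt(pi)*exp(-k^2/12)/7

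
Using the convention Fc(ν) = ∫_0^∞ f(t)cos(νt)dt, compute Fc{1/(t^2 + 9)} pi*exp(-3*ν)/6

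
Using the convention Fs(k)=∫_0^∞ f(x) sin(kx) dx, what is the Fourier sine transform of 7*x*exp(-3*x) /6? 7*k/(k^2 + 9) ^2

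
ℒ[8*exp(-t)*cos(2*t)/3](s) 8*(s + 1)/(3*((s + 1)^2 + 4))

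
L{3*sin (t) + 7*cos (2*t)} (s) 7*s/ (s^2 + 4) + 3/ (s^2 + 1)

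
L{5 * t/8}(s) 5/(8 * s^2)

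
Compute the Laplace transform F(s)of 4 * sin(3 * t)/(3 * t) 4 * atan(3/s)/3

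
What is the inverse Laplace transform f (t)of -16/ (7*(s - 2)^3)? -8*t^2*exp (2*t)/7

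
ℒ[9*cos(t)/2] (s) 9*s/(2*(s^2 + 1))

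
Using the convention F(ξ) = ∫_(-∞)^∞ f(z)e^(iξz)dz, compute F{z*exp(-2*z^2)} sqrt(2)*I*sqrt(pi)*ξ*exp(-ξ^2/8)/8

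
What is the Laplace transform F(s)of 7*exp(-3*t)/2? 7/(2*(s + 3))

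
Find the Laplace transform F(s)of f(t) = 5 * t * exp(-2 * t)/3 5/(3 * (s + 2)^2)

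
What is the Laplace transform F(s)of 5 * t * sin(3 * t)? 30 * s/(s^2+9)^2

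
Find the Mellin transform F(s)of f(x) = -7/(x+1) -7*pi*csc(pi*s)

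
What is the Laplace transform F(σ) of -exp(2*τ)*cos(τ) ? (2 - σ) /((σ - 2) ^2 + 1) 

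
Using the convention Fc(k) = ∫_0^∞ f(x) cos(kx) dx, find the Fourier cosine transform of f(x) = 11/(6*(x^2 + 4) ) 11*pi*exp(-2*k) /24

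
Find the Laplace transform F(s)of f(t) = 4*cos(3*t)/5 4*s/(5*(s^2 + 9))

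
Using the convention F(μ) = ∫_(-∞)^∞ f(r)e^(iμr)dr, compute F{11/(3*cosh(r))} 11*pi/(3*cosh(pi*μ/2))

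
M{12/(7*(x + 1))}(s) 12*pi*csc(pi*s)/7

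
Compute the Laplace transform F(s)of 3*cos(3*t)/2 3*s/(2*(s^2 + 9))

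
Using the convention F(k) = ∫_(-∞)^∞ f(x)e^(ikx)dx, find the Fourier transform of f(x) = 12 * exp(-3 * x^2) 4 * sqrt(3) * sqrt(pi) * exp(-k^2/12)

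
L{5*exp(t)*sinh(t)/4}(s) 5/(4*s*(s - 2))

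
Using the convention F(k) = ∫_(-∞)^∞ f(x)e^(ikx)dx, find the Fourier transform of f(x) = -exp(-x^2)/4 -sqrt(pi)*exp(-k^2/4)/4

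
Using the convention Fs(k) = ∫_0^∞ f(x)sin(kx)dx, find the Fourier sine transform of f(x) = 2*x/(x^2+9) pi*exp(-3*k)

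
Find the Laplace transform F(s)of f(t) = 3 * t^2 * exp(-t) 6/(s + 1)^3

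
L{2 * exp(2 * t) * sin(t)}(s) 2/((s - 2)^2 + 1)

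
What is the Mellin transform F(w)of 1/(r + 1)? pi*csc(pi*w)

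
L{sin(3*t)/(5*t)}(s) atan(3/s)/5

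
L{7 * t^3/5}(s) 42/(5 * s^4)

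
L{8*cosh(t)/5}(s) 8*s/(5*(s^2 - 1))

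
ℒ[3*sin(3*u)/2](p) 9/(2*(p^2 + 9))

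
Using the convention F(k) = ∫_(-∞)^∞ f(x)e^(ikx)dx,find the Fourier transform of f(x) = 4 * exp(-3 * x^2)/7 4 * sqrt(3) * sqrt(pi) * exp(-k^2/12)/21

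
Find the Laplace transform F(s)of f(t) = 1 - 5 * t 1/s - 5/s^2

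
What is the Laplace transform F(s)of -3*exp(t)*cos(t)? 3*(1 - s)/((s - 1)^2 + 1)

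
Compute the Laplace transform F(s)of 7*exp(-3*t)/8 7/(8*(s + 3))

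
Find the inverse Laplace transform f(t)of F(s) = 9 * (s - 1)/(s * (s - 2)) 9 * exp(t) * cosh(t)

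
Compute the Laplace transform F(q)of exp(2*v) 1/(q - 2)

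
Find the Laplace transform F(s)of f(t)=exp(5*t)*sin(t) 1/((s - 5)^2+1)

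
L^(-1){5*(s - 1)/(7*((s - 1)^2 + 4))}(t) 5*exp(t)*cos(2*t)/7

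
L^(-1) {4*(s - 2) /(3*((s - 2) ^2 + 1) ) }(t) 4*exp(2*t)*cos(t) /3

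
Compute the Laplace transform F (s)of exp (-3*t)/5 1/ (5*(s + 3))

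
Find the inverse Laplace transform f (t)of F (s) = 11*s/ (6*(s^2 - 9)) 11*cosh (3*t)/6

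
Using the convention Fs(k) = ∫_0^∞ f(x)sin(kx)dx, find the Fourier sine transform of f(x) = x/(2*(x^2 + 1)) pi*exp(-k)/4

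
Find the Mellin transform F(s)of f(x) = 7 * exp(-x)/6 7 * gamma(s)/6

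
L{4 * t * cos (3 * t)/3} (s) 4 * (s^2 - 9)/ (3 * (s^2 + 9)^2)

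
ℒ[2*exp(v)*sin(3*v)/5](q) 6/(5*((q - 1)^2+9))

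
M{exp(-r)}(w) gamma(w)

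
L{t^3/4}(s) 3/(2*s^4) 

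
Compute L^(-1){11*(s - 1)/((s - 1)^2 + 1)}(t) 11*exp(t)*cos(t)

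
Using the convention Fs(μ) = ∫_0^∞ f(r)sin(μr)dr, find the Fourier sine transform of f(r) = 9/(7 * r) 9 * pi/14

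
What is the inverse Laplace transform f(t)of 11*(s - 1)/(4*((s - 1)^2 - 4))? 11*exp(t)*cosh(2*t)/4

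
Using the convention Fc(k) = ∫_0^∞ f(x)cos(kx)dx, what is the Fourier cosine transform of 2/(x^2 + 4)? pi*exp(-2*k)/2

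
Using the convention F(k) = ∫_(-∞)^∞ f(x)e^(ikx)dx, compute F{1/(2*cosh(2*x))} pi/(4*cosh(pi*k/4))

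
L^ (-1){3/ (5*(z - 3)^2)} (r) 3*r*exp (3*r)/5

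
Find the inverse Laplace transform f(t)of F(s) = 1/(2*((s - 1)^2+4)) exp(t)*sin(2*t)/4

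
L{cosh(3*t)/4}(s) s/(4*(s^2-9))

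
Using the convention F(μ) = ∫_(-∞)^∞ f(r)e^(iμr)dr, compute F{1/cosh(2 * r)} pi/(2 * cosh(pi * μ/4))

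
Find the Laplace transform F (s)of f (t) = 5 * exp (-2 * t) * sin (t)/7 5/ (7 * ( (s + 2)^2 + 1))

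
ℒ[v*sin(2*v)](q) 4*q/(q^2 + 4)^2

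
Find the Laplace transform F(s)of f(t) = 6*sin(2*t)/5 12/(5*(s^2 + 4))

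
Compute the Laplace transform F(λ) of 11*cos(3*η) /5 11*λ/(5*(λ^2 + 9) ) 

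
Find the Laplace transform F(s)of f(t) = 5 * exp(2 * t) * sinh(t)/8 5/(8 * ((s - 2)^2 - 1))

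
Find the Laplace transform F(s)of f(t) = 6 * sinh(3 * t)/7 18/(7 * (s^2-9))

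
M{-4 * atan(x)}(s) 2 * pi * sec(pi * s/2)/s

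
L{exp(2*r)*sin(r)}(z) 1/((z - 2)^2 + 1)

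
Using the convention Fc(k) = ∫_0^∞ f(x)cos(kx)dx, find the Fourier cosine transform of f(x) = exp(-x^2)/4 sqrt(pi)*exp(-k^2/4)/8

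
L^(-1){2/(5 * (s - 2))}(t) 2 * exp(2 * t)/5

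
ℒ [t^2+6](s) 6/s+2/s^3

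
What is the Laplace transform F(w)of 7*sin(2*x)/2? 7/(w^2 + 4)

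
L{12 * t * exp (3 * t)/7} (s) 12/ (7 * (s - 3)^2)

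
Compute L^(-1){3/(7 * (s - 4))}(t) 3 * exp(4 * t)/7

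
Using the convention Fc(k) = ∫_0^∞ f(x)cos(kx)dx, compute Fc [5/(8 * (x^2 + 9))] 5 * pi * exp(-3 * k)/48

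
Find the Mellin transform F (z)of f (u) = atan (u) -pi*sec (pi*z/2)/ (2*z)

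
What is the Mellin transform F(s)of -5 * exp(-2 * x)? -5 * gamma(s)/2^s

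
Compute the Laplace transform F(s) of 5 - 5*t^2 5/s - 10/s^3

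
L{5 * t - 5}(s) 5/s^2-5/s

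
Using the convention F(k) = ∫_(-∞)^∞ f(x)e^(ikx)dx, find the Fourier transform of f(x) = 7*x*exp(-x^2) 7*I*sqrt(pi)*k*exp(-k^2/4)/2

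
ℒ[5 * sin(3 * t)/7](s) 15/(7 * (s^2 + 9))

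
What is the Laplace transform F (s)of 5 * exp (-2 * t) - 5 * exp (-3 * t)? 5/ (s + 2) - 5/ (s + 3)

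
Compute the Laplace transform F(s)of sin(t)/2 1/(2 * (s^2 + 1))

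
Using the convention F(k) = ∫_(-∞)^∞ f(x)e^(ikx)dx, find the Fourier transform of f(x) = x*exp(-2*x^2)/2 sqrt(2)*I*sqrt(pi)*k*exp(-k^2/8)/16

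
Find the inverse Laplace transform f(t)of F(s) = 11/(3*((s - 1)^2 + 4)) 11*exp(t)*sin(2*t)/6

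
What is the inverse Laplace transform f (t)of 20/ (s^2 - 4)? 10 * sinh (2 * t)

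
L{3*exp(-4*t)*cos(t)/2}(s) 3*(s+4)/(2*((s+4)^2+1))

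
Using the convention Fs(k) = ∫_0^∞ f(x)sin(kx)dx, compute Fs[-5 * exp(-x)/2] -5 * k/(2 * k^2 + 2)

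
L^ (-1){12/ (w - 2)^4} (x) 2 * x^3 * exp (2 * x)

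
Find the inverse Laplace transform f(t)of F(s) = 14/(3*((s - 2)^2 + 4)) 7*exp(2*t)*sin(2*t)/3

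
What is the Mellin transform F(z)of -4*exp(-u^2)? -2*gamma(z/2)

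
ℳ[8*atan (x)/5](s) -4*pi*sec (pi*s/2)/ (5*s)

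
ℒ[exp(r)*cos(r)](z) (z - 1) /((z - 1) ^2 + 1) 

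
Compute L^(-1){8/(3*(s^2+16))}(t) 2*sin(4*t)/3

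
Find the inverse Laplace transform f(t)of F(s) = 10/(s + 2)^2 10*t*exp(-2*t)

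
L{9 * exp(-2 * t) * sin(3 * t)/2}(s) 27/(2 * ((s + 2)^2 + 9))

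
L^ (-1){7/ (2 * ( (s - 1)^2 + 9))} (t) 7 * exp (t) * sin (3 * t)/6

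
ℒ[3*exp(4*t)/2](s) 3/(2*(s - 4))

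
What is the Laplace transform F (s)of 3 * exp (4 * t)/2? 3/ (2 * (s - 4))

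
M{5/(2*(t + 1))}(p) 5*pi*csc(pi*p)/2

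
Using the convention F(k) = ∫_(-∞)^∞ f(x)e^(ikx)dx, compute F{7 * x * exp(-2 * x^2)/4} 7 * sqrt(2) * I * sqrt(pi) * k * exp(-k^2/8)/32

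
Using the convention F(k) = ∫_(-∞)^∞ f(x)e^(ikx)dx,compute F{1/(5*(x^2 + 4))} pi*exp(-2*Abs(k))/10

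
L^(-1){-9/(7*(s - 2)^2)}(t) -9*t*exp(2*t)/7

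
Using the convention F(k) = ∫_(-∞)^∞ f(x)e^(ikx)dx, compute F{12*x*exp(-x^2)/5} 6*I*sqrt(pi)*k*exp(-k^2/4)/5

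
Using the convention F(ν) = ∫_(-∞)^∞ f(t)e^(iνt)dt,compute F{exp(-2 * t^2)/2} sqrt(2) * sqrt(pi) * exp(-ν^2/8)/4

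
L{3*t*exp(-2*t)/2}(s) 3/(2*(s + 2)^2)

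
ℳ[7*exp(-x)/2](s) 7*gamma(s)/2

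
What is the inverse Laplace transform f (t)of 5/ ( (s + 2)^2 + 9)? 5 * exp (-2 * t) * sin (3 * t)/3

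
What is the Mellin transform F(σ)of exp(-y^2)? gamma(σ/2)/2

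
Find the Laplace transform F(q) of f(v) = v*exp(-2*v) (q + 2) ^(-2) 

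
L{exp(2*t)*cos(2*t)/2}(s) (s - 2)/(2*((s - 2)^2 + 4))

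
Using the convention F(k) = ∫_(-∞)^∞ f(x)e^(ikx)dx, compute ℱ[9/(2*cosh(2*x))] 9*pi/(4*cosh(pi*k/4))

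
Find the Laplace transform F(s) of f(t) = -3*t -3/s^2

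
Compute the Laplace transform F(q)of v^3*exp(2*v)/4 3/(2*(q - 2)^4)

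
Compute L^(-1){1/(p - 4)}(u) exp(4 * u)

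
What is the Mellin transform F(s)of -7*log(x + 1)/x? 7*pi*csc(pi*s)/(s - 1)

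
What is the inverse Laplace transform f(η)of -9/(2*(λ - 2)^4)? -3*η^3*exp(2*η)/4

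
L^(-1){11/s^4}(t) 11 * t^3/6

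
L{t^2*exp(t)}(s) 2/(s - 1)^3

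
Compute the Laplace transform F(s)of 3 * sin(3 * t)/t 3 * atan(3/s)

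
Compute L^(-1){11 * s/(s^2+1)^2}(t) 11 * t * sin(t)/2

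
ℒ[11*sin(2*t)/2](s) 11/(s^2 + 4)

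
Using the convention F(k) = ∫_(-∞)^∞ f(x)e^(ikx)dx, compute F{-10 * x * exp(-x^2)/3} -5 * I * sqrt(pi) * k * exp(-k^2/4)/3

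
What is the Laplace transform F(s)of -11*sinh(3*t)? -33/(s^2 - 9)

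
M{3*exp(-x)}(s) 3*gamma(s)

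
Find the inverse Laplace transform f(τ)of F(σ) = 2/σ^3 τ^2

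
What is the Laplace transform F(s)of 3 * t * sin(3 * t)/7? 18 * s/(7 * (s^2 + 9)^2)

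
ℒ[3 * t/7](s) 3/(7 * s^2)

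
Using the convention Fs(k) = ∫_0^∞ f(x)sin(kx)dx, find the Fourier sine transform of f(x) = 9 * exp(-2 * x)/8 9 * k/(8 * (k^2 + 4))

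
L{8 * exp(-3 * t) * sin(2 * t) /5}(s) 16/(5 * ((s + 3) ^2 + 4) ) 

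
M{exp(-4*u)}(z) gamma(z)/4^z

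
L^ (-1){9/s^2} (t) 9 * t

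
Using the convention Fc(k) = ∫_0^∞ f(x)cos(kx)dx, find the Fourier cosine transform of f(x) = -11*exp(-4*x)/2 -22/(k^2 + 16)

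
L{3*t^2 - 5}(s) 6/s^3 - 5/s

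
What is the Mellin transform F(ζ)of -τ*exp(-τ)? -gamma(ζ + 1)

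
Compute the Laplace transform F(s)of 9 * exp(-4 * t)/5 9/(5 * (s + 4))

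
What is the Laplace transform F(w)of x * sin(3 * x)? 6 * w/(w^2 + 9)^2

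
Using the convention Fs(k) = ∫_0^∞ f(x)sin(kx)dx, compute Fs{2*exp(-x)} 2*k/(k^2+1)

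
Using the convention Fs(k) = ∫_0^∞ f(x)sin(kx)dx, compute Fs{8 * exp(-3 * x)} 8 * k/(k^2 + 9)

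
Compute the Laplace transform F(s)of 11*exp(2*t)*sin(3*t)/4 33/(4*((s - 2)^2 + 9))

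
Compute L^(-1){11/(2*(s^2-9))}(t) 11*sinh(3*t)/6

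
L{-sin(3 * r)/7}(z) -3/(7 * z^2 + 63)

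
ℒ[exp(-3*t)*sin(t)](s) 1/((s + 3) ^2 + 1) 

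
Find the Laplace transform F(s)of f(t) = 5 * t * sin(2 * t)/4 5 * s/(s^2 + 4)^2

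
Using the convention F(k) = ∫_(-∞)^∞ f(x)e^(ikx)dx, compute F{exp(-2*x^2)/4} sqrt(2)*sqrt(pi)*exp(-k^2/8)/8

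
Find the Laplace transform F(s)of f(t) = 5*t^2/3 10/(3*s^3)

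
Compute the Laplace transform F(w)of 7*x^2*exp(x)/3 14/(3*(w - 1)^3)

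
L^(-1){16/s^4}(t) 8*t^3/3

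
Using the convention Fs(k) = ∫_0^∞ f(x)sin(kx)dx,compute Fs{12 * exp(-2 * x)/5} 12 * k/(5 * (k^2+4))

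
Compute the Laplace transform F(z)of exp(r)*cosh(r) (z - 1)/(z*(z - 2))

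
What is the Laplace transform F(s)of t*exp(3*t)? (s - 3)^(-2)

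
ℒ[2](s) 2/s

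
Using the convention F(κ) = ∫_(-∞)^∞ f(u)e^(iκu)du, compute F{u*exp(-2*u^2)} sqrt(2)*I*sqrt(pi)*κ*exp(-κ^2/8)/8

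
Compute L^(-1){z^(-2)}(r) r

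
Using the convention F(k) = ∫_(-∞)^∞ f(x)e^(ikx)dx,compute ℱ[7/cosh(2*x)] 7*pi/(2*cosh(pi*k/4))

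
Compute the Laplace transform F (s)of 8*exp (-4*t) 8/ (s + 4)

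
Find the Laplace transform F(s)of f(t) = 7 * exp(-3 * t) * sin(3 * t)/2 21/(2 * ((s + 3)^2 + 9))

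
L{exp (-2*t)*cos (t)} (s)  (s + 2)/ ( (s + 2)^2 + 1)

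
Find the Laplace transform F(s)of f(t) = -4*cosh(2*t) -4*s/(s^2 - 4)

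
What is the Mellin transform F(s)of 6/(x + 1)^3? 3 * pi * (s - 2) * (s - 1)/sin(pi * s)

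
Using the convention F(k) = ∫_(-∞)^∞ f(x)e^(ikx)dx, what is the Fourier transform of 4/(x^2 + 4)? 2 * pi * exp(-2 * Abs(k))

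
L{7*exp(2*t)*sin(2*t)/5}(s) 14/(5*((s - 2)^2 + 4))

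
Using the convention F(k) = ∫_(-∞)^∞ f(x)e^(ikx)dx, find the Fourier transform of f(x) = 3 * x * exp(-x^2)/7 3 * I * sqrt(pi) * k * exp(-k^2/4)/14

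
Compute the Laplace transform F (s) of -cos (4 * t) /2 -s/ (2 * s^2 + 32) 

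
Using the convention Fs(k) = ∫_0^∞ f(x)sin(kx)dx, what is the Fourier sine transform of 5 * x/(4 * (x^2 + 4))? 5 * pi * exp(-2 * k)/8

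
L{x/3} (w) 1/ (3*w^2) 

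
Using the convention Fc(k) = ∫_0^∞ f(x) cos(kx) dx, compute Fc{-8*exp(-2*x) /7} -16/(7*k^2+28) 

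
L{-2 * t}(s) -2/s^2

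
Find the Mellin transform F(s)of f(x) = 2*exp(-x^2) gamma(s/2)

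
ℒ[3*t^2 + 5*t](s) 5/s^2 + 6/s^3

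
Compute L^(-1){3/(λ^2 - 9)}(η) sinh(3*η)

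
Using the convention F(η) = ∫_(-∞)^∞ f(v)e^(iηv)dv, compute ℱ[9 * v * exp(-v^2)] 9 * I * sqrt(pi) * η * exp(-η^2/4)/2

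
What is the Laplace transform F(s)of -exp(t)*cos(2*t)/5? (1 - s)/(5*((s - 1)^2 + 4))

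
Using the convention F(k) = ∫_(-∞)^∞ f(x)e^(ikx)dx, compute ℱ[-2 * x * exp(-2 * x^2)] -sqrt(2) * I * sqrt(pi) * k * exp(-k^2/8)/4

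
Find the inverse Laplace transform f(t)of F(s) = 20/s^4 10 * t^3/3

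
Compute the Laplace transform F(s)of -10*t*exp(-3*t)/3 -10/(3*(s + 3)^2)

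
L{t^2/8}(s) 1/(4 * s^3)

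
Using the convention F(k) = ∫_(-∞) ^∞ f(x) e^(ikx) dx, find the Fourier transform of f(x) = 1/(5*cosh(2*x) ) pi/(10*cosh(pi*k/4) ) 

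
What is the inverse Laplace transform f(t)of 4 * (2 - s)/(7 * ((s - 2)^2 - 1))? -4 * exp(2 * t) * cosh(t)/7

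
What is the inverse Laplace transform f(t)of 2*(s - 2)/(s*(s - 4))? 2*exp(2*t)*cosh(2*t)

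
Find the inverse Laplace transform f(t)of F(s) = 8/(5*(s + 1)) 8*exp(-t)/5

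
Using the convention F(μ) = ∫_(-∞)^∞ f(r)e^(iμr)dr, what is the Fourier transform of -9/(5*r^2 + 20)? -9*pi*exp(-2*Abs(μ))/10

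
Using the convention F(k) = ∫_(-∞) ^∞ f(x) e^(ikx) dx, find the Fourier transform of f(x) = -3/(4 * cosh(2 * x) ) -3 * pi/(8 * cosh(pi * k/4) ) 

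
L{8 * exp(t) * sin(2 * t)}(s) 16/((s - 1)^2 + 4)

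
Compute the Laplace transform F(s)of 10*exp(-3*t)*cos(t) 10*(s+3)/((s+3)^2+1)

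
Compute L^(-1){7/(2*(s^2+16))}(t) 7*sin(4*t)/8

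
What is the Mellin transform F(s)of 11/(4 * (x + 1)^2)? -11 * pi * (s - 1)/(4 * sin(pi * s))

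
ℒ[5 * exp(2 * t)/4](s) 5/(4 * (s - 2))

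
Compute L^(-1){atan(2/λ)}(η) sin(2*η)/η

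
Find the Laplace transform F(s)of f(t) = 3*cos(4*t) 3*s/(s^2+16)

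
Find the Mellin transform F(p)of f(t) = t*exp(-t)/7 gamma(p + 1)/7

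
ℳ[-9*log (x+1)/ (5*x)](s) 9*pi*csc (pi*s)/ (5*(s - 1))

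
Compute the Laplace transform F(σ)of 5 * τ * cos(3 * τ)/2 5 * (σ^2 - 9)/(2 * (σ^2 + 9)^2)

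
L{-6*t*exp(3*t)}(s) -6/(s - 3)^2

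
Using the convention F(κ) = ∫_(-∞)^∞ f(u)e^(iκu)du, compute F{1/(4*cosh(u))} pi/(4*cosh(pi*κ/2))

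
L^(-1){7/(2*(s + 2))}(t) 7*exp(-2*t)/2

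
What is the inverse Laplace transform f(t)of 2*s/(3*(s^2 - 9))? 2*cosh(3*t)/3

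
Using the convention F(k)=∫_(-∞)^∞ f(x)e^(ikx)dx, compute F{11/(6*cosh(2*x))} 11*pi/(12*cosh(pi*k/4))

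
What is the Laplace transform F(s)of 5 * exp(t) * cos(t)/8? 5 * (s - 1)/(8 * ((s - 1)^2 + 1))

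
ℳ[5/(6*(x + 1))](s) 5*pi*csc(pi*s)/6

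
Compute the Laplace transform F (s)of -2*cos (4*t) -2*s/ (s^2 + 16)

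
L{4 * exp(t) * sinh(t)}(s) 4/(s * (s - 2))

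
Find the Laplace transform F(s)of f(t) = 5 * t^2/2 5/s^3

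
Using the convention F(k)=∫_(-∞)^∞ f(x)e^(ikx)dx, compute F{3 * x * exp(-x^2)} 3 * I * sqrt(pi) * k * exp(-k^2/4)/2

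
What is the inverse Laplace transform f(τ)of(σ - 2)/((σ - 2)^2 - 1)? exp(2*τ)*cosh(τ)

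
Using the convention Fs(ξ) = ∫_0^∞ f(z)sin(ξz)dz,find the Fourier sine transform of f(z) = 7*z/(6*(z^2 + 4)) 7*pi*exp(-2*ξ)/12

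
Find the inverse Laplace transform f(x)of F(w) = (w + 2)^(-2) x*exp(-2*x)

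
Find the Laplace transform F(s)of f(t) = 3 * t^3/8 9/(4 * s^4)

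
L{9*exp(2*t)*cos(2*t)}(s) 9*(s - 2)/((s - 2)^2 + 4)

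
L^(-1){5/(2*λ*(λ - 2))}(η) 5*exp(η)*sinh(η)/2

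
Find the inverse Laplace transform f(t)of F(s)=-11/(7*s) -11/7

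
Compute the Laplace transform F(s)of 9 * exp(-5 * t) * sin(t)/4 9/(4 * ((s + 5)^2 + 1))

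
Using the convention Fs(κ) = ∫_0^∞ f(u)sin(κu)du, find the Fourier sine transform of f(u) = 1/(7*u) pi/14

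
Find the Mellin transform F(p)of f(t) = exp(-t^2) gamma(p/2)/2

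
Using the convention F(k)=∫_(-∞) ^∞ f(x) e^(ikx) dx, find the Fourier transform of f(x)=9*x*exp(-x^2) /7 9*I*sqrt(pi)*k*exp(-k^2/4) /14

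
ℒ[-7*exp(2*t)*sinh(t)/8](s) -7/(8*(s - 2)^2 - 8)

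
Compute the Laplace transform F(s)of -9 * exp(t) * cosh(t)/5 9 * (1 - s)/(5 * s * (s - 2))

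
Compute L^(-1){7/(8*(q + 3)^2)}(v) 7*v*exp(-3*v)/8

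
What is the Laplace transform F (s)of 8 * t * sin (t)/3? 16 * s/ (3 * (s^2 + 1)^2)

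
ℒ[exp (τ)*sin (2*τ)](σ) 2/ ( (σ - 1)^2 + 4)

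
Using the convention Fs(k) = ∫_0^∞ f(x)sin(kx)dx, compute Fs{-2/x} -pi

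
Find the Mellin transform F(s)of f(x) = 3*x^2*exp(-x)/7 3*gamma(s+2)/7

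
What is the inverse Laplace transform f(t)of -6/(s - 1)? -6*exp(t)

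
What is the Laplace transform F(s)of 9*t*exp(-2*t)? 9/(s+2)^2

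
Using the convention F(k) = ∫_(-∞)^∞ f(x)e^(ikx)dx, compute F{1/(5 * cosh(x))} pi/(5 * cosh(pi * k/2))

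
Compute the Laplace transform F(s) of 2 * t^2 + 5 4/s^3 + 5/s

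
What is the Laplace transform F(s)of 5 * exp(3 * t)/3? 5/(3 * (s - 3))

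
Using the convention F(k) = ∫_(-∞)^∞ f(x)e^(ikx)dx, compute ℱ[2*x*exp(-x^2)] I*sqrt(pi)*k*exp(-k^2/4)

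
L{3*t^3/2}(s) 9/s^4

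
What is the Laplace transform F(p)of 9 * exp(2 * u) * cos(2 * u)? 9 * (p - 2)/((p - 2)^2 + 4)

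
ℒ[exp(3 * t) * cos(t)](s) (s - 3)/((s - 3)^2 + 1)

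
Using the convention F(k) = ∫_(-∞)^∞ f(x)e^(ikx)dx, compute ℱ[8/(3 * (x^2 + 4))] 4 * pi * exp(-2 * Abs(k))/3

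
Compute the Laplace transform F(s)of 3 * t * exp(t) 3/(s - 1)^2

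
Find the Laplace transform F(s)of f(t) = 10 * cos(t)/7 10 * s/(7 * (s^2 + 1))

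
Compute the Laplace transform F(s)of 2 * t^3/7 12/(7 * s^4)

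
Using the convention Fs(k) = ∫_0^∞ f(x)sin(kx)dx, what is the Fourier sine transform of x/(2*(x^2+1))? pi*exp(-k)/4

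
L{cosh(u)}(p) p/(p^2 - 1)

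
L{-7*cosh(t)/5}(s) -7*s/(5*s^2-5)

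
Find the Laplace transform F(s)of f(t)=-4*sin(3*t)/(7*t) -4*atan(3/s)/7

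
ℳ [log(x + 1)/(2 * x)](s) -pi * csc(pi * s)/(2 * s - 2)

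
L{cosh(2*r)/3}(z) z/(3*(z^2 - 4))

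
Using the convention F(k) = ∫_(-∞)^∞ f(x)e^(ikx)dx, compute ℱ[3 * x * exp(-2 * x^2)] 3 * sqrt(2) * I * sqrt(pi) * k * exp(-k^2/8)/8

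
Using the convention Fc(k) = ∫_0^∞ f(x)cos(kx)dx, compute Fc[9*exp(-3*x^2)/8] 3*sqrt(3)*sqrt(pi)*exp(-k^2/12)/16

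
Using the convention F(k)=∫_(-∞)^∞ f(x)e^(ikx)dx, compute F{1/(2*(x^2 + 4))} pi*exp(-2*Abs(k))/4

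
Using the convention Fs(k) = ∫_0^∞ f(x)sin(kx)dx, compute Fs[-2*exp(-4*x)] -2*k/(k^2+16)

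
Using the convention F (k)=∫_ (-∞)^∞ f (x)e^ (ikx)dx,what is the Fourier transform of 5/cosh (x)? 5 * pi/cosh (pi * k/2)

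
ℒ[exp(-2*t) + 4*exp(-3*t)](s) 1/(s + 2) + 4/(s + 3)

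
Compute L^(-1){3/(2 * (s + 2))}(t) 3 * exp(-2 * t)/2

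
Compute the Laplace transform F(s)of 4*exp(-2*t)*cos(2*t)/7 4*(s + 2)/(7*((s + 2)^2 + 4))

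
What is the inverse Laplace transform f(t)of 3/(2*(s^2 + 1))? 3*sin(t)/2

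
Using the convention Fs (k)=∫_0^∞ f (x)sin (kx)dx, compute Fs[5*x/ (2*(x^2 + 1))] 5*pi*exp (-k)/4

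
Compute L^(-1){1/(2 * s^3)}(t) t^2/4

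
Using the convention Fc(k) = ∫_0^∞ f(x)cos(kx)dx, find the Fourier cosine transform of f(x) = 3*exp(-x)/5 3/(5*(k^2+1))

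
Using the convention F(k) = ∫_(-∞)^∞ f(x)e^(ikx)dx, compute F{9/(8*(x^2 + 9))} 3*pi*exp(-3*Abs(k))/8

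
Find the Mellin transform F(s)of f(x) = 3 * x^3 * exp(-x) 3 * gamma(s + 3)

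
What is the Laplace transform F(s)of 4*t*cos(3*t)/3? 4*(s^2 - 9)/(3*(s^2+9)^2)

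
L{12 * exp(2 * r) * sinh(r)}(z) 12/((z - 2)^2-1)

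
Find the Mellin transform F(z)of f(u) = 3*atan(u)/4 -3*pi*sec(pi*z/2)/(8*z)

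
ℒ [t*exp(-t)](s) (s + 1)^(-2)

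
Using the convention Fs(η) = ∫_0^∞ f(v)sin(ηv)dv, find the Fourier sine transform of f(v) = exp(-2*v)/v atan(η/2)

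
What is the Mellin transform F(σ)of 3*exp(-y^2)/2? 3*gamma(σ/2)/4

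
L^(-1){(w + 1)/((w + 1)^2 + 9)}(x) exp(-x)*cos(3*x)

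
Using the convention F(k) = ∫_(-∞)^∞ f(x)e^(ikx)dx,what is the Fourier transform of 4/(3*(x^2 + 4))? 2*pi*exp(-2*Abs(k))/3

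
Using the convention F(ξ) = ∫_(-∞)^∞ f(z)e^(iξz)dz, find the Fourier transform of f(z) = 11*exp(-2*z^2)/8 11*sqrt(2)*sqrt(pi)*exp(-ξ^2/8)/16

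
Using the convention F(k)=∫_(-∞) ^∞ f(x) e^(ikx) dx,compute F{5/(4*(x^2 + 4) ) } 5*pi*exp(-2*Abs(k) ) /8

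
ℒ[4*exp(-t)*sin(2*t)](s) 8/((s + 1)^2 + 4)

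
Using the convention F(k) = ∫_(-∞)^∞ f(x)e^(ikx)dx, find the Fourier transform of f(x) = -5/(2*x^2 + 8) -5*pi*exp(-2*Abs(k))/4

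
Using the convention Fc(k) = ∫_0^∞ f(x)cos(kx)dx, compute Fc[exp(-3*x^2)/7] sqrt(3)*sqrt(pi)*exp(-k^2/12)/42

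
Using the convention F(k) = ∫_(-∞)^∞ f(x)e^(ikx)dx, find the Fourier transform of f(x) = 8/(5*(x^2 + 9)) 8*pi*exp(-3*Abs(k))/15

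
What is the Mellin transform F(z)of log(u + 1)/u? -pi*csc(pi*z)/(z - 1)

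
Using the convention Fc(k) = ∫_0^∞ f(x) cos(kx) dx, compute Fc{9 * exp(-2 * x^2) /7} 9 * sqrt(2) * sqrt(pi) * exp(-k^2/8) /28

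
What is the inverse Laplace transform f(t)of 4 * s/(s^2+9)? 4 * cos(3 * t)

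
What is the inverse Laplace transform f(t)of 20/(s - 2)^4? 10*t^3*exp(2*t)/3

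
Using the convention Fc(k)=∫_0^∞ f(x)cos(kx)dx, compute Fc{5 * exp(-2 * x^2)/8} 5 * sqrt(2) * sqrt(pi) * exp(-k^2/8)/32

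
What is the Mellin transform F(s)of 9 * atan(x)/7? -9 * pi * sec(pi * s/2)/(14 * s)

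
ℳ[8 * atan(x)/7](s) -4 * pi * sec(pi * s/2)/(7 * s)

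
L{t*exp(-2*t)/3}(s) 1/(3*(s+2)^2)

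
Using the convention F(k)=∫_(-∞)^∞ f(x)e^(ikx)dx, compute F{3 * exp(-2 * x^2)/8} 3 * sqrt(2) * sqrt(pi) * exp(-k^2/8)/16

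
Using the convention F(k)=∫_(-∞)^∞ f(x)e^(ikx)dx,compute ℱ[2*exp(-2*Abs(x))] 8/(k^2 + 4)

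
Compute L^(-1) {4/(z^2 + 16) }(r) sin(4*r) 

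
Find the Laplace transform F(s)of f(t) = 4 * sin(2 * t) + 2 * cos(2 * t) 8/(s^2 + 4) + 2 * s/(s^2 + 4)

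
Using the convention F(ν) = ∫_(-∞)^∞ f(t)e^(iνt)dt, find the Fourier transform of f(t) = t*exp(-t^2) I*sqrt(pi)*ν*exp(-ν^2/4)/2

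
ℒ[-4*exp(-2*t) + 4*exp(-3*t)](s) 4/(s + 3) - 4/(s + 2)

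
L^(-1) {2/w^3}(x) x^2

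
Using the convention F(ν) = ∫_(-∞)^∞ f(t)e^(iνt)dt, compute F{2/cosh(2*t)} pi/cosh(pi*ν/4)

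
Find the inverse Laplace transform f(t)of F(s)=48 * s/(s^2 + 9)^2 8 * t * sin(3 * t)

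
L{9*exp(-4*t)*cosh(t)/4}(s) 9*(s + 4)/(4*((s + 4)^2 - 1))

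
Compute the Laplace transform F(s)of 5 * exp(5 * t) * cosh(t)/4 5 * (s - 5)/(4 * ((s - 5)^2 - 1))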